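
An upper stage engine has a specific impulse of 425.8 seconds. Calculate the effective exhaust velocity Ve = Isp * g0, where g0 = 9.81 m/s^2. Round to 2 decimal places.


Step 1: Ve = Isp * g0 = 425.8 * 9.81
Step 2: Ve = 4177.10 m/s

4177.10


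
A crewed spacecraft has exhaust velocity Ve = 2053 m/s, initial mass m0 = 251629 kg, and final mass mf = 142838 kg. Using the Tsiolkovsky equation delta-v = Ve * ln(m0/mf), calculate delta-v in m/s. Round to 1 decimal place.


Step 1: Mass ratio m0/mf = 251629 / 142838 = 1.761639
Step 2: ln(1.761639) = 0.566245
Step 3: delta-v = 2053 * 0.566245 = 1162.5 m/s

1162.5


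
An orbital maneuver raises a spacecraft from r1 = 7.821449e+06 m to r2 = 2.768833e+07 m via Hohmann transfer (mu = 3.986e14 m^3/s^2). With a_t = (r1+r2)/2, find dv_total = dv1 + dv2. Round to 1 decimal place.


Step 1: Transfer semi-major axis a_t = (7.821449e+06 + 2.768833e+07) / 2 = 1.775489e+07 m
Step 2: v1 (circular at r1) = sqrt(mu/r1) = 7138.8 m/s
Step 3: v_t1 = sqrt(mu*(2/r1 - 1/a_t)) = 8914.86 m/s
Step 4: dv1 = |8914.86 - 7138.8| = 1776.06 m/s
Step 5: v2 (circular at r2) = 3794.2 m/s, v_t2 = 2518.29 m/s
Step 6: dv2 = |3794.2 - 2518.29| = 1275.92 m/s
Step 7: Total delta-v = 1776.06 + 1275.92 = 3052.0 m/s

3052.0


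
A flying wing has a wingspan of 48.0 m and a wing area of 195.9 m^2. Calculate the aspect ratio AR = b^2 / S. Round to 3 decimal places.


Step 1: b^2 = 48.0^2 = 2304.0
Step 2: AR = 2304.0 / 195.9 = 11.761

11.761


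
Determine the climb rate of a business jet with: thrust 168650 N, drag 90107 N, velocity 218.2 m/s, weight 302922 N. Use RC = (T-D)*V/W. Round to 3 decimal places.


Step 1: Excess thrust = T - D = 168650 - 90107 = 78543 N
Step 2: Excess power = 78543 * 218.2 = 17138082.6 W
Step 3: RC = 17138082.6 / 302922 = 56.576 m/s

56.576


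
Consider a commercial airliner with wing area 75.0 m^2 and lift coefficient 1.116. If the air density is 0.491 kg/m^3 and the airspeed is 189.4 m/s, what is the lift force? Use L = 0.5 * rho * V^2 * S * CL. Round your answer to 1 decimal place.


Step 1: Calculate dynamic pressure q = 0.5 * 0.491 * 189.4^2 = 0.5 * 0.491 * 35872.36 = 8806.6644 Pa
Step 2: Multiply by wing area and lift coefficient: L = 8806.6644 * 75.0 * 1.116
Step 3: L = 660499.8285 * 1.116 = 737117.8 N

737117.8


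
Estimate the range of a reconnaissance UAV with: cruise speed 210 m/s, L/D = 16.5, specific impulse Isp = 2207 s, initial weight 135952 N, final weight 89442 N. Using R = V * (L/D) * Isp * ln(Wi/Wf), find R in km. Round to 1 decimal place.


Step 1: Coefficient = V * (L/D) * Isp = 210 * 16.5 * 2207 = 7647255.0 m
Step 2: Wi/Wf = 135952 / 89442 = 1.520002
Step 3: ln(1.520002) = 0.418712
Step 4: R = 7647255.0 * 0.418712 = 3201993.7 m = 3202.0 km

3202.0


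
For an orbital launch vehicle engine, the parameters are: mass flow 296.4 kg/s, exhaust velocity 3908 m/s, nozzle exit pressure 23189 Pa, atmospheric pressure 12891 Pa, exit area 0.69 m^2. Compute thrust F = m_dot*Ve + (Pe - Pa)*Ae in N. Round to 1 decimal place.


Step 1: Momentum thrust = m_dot * Ve = 296.4 * 3908 = 1158331.2 N
Step 2: Pressure thrust = (Pe - Pa) * Ae = (23189 - 12891) * 0.69 = 7105.62 N
Step 3: Total thrust F = 1158331.2 + 7105.62 = 1165436.8 N

1165436.8


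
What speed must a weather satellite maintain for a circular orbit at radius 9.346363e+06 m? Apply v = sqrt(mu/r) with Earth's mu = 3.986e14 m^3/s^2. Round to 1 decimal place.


Step 1: mu / r = 3.986e14 / 9.346363e+06 = 42647605.277
Step 2: v = sqrt(42647605.277) = 6530.5 m/s

6530.5


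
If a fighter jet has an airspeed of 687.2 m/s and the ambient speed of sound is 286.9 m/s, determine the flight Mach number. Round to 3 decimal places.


Step 1: M = V / a = 687.2 / 286.9
Step 2: M = 2.395

2.395


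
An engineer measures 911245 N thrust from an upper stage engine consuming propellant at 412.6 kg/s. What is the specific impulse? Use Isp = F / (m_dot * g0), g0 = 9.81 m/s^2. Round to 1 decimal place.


Step 1: m_dot * g0 = 412.6 * 9.81 = 4047.61
Step 2: Isp = 911245 / 4047.61 = 225.1 s

225.1


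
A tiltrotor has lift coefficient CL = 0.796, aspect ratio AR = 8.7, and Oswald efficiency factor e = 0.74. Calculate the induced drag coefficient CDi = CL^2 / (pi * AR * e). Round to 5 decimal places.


Step 1: CL^2 = 0.796^2 = 0.633616
Step 2: pi * AR * e = 3.14159 * 8.7 * 0.74 = 20.225574
Step 3: CDi = 0.633616 / 20.225574 = 0.03133

0.03133


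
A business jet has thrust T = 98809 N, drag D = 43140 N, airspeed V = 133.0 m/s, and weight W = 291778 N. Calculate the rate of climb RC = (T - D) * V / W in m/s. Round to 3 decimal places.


Step 1: Excess thrust = T - D = 98809 - 43140 = 55669 N
Step 2: Excess power = 55669 * 133.0 = 7403977.0 W
Step 3: RC = 7403977.0 / 291778 = 25.375 m/s

25.375


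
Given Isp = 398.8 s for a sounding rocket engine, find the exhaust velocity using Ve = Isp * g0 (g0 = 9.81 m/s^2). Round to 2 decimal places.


Step 1: Ve = Isp * g0 = 398.8 * 9.81
Step 2: Ve = 3912.23 m/s

3912.23


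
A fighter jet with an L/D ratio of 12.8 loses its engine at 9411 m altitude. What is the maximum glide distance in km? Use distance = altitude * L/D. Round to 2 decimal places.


Step 1: Glide distance = altitude * L/D = 9411 * 12.8 = 120460.8 m
Step 2: Convert to km: 120460.8 / 1000 = 120.46 km

120.46


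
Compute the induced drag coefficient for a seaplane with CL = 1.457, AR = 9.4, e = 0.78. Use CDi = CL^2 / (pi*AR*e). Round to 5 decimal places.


Step 1: CL^2 = 1.457^2 = 2.122849
Step 2: pi * AR * e = 3.14159 * 9.4 * 0.78 = 23.034157
Step 3: CDi = 2.122849 / 23.034157 = 0.09216

0.09216


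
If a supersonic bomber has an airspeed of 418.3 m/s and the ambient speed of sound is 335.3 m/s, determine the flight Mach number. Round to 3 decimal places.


Step 1: M = V / a = 418.3 / 335.3
Step 2: M = 1.248

1.248


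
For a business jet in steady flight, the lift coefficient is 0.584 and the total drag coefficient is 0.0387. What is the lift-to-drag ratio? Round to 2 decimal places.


Step 1: L/D = CL / CD = 0.584 / 0.0387
Step 2: L/D = 15.09

15.09


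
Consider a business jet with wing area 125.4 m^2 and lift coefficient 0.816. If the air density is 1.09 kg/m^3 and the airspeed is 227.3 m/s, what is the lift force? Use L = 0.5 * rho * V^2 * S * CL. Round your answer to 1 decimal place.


Step 1: Calculate dynamic pressure q = 0.5 * 1.09 * 227.3^2 = 0.5 * 1.09 * 51665.29 = 28157.5831 Pa
Step 2: Multiply by wing area and lift coefficient: L = 28157.5831 * 125.4 * 0.816
Step 3: L = 3530960.9145 * 0.816 = 2881264.1 N

2881264.1


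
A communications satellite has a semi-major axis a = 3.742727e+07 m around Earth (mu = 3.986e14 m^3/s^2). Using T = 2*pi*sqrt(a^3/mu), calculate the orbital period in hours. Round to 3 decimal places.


Step 1: a^3 / mu = 5.242814e+22 / 3.986e14 = 1.315307e+08
Step 2: sqrt(1.315307e+08) = 11468.6838 s
Step 3: T = 2*pi * 11468.6838 = 72059.87 s
Step 4: T in hours = 72059.87 / 3600 = 20.017 hours

20.017


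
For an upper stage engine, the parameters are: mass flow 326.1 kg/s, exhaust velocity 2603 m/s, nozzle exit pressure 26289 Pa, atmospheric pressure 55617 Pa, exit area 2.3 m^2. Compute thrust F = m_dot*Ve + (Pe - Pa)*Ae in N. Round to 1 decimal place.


Step 1: Momentum thrust = m_dot * Ve = 326.1 * 2603 = 848838.3 N
Step 2: Pressure thrust = (Pe - Pa) * Ae = (26289 - 55617) * 2.3 = -67454.4 N
Step 3: Total thrust F = 848838.3 + -67454.4 = 781383.9 N

781383.9


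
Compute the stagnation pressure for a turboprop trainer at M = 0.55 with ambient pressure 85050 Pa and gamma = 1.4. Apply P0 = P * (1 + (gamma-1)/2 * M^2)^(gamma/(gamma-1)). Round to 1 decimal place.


Step 1: (gamma-1)/2 * M^2 = 0.2 * 0.3025 = 0.0605
Step 2: 1 + 0.0605 = 1.0605
Step 3: Exponent gamma/(gamma-1) = 3.5
Step 4: P0 = 85050 * 1.0605^3.5 = 104462.8 Pa

104462.8


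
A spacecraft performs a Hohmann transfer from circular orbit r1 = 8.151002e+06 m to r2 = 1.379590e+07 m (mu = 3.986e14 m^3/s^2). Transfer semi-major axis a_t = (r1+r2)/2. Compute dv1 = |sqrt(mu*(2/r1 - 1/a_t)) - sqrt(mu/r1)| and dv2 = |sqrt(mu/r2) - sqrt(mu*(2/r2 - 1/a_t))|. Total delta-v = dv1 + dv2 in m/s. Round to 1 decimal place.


Step 1: Transfer semi-major axis a_t = (8.151002e+06 + 1.379590e+07) / 2 = 1.097345e+07 m
Step 2: v1 (circular at r1) = sqrt(mu/r1) = 6992.99 m/s
Step 3: v_t1 = sqrt(mu*(2/r1 - 1/a_t)) = 7840.91 m/s
Step 4: dv1 = |7840.91 - 6992.99| = 847.92 m/s
Step 5: v2 (circular at r2) = 5375.19 m/s, v_t2 = 4632.63 m/s
Step 6: dv2 = |5375.19 - 4632.63| = 742.56 m/s
Step 7: Total delta-v = 847.92 + 742.56 = 1590.5 m/s

1590.5


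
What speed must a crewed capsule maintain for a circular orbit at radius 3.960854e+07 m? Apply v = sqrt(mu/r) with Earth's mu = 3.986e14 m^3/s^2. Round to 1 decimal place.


Step 1: mu / r = 3.986e14 / 3.960854e+07 = 10063486.3088
Step 2: v = sqrt(10063486.3088) = 3172.3 m/s

3172.3


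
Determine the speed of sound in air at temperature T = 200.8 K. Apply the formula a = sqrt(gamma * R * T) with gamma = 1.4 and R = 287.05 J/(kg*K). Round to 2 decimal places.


Step 1: gamma * R * T = 1.4 * 287.05 * 200.8 = 80695.496
Step 2: a = sqrt(80695.496) = 284.07 m/s

284.07


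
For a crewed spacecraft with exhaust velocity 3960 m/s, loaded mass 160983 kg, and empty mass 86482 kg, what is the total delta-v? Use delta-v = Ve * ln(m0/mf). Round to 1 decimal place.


Step 1: Mass ratio m0/mf = 160983 / 86482 = 1.861463
Step 2: ln(1.861463) = 0.621362
Step 3: delta-v = 3960 * 0.621362 = 2460.6 m/s

2460.6


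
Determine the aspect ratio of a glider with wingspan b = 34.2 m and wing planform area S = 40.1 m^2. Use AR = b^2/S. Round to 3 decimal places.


Step 1: b^2 = 34.2^2 = 1169.64
Step 2: AR = 1169.64 / 40.1 = 29.168

29.168


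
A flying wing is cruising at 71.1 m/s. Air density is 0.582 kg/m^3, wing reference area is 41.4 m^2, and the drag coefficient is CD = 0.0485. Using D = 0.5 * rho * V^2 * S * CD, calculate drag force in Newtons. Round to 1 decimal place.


Step 1: Dynamic pressure q = 0.5 * 0.582 * 71.1^2 = 1471.0661 Pa
Step 2: Drag D = q * S * CD = 1471.0661 * 41.4 * 0.0485
Step 3: D = 2953.8 N

2953.8


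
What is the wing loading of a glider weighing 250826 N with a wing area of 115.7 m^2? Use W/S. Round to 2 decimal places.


Step 1: Wing loading = W / S = 250826 / 115.7
Step 2: Wing loading = 2167.90 N/m^2

2167.90


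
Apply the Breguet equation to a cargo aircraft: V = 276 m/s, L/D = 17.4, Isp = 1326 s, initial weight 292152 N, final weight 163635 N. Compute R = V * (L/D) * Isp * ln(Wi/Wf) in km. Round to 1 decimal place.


Step 1: Coefficient = V * (L/D) * Isp = 276 * 17.4 * 1326 = 6367982.4 m
Step 2: Wi/Wf = 292152 / 163635 = 1.785388
Step 3: ln(1.785388) = 0.579636
Step 4: R = 6367982.4 * 0.579636 = 3691111.1 m = 3691.1 km

3691.1


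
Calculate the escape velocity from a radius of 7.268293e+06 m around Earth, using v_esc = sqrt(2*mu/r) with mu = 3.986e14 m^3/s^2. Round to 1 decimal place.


Step 1: 2*mu/r = 2 * 3.986e14 / 7.268293e+06 = 109681874.4099
Step 2: v_esc = sqrt(109681874.4099) = 10472.9 m/s

10472.9


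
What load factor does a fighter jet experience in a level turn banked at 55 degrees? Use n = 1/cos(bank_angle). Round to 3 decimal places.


Step 1: Convert 55 degrees to radians = 0.959931
Step 2: cos(55 deg) = 0.573576
Step 3: n = 1 / 0.573576 = 1.743

1.743


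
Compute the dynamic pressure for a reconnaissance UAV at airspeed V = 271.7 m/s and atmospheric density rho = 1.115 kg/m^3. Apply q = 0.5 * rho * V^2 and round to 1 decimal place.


Step 1: V^2 = 271.7^2 = 73820.89
Step 2: q = 0.5 * 1.115 * 73820.89
Step 3: q = 41155.1 Pa

41155.1


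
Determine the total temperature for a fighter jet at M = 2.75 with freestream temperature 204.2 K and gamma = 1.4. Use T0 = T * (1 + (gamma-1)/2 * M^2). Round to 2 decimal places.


Step 1: (gamma-1)/2 = 0.2
Step 2: M^2 = 7.5625
Step 3: 1 + 0.2 * 7.5625 = 2.5125
Step 4: T0 = 204.2 * 2.5125 = 513.05 K

513.05


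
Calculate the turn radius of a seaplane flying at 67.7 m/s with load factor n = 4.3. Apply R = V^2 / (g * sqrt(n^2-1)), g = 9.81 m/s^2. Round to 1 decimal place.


Step 1: V^2 = 67.7^2 = 4583.29
Step 2: n^2 - 1 = 4.3^2 - 1 = 17.49
Step 3: sqrt(17.49) = 4.182105
Step 4: R = 4583.29 / (9.81 * 4.182105) = 111.7 m

111.7


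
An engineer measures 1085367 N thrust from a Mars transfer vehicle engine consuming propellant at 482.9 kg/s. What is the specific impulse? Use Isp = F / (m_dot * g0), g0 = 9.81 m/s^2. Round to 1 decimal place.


Step 1: m_dot * g0 = 482.9 * 9.81 = 4737.25
Step 2: Isp = 1085367 / 4737.25 = 229.1 s

229.1


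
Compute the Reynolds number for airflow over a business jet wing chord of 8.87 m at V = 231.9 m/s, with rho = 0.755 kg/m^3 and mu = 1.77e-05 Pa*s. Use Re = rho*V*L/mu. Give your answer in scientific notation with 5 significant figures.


Step 1: Numerator = rho * V * L = 0.755 * 231.9 * 8.87 = 1552.999515
Step 2: Re = 1552.999515 / 1.77e-05
Step 3: Re = 8.7740e+07

8.7740e+07


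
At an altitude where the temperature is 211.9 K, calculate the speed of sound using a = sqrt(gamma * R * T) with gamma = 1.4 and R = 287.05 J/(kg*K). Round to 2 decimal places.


Step 1: gamma * R * T = 1.4 * 287.05 * 211.9 = 85156.253
Step 2: a = sqrt(85156.253) = 291.82 m/s

291.82


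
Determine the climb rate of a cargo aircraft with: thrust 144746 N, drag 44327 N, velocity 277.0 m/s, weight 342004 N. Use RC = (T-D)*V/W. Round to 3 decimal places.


Step 1: Excess thrust = T - D = 144746 - 44327 = 100419 N
Step 2: Excess power = 100419 * 277.0 = 27816063.0 W
Step 3: RC = 27816063.0 / 342004 = 81.333 m/s

81.333


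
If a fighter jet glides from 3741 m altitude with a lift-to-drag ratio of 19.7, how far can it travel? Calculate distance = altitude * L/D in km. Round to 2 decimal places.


Step 1: Glide distance = altitude * L/D = 3741 * 19.7 = 73697.7 m
Step 2: Convert to km: 73697.7 / 1000 = 73.70 km

73.70


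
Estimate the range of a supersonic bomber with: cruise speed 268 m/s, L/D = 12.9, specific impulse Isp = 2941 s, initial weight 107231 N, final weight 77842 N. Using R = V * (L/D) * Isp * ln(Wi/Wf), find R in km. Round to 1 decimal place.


Step 1: Coefficient = V * (L/D) * Isp = 268 * 12.9 * 2941 = 10167625.2 m
Step 2: Wi/Wf = 107231 / 77842 = 1.377547
Step 3: ln(1.377547) = 0.320304
Step 4: R = 10167625.2 * 0.320304 = 3256733.6 m = 3256.7 km

3256.7


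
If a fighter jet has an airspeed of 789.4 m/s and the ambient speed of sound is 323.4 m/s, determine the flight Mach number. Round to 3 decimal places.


Step 1: M = V / a = 789.4 / 323.4
Step 2: M = 2.441

2.441


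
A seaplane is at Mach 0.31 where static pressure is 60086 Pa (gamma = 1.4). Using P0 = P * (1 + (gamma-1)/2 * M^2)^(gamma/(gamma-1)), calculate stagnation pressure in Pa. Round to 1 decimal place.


Step 1: (gamma-1)/2 * M^2 = 0.2 * 0.0961 = 0.01922
Step 2: 1 + 0.01922 = 1.01922
Step 3: Exponent gamma/(gamma-1) = 3.5
Step 4: P0 = 60086 * 1.01922^3.5 = 64226.0 Pa

64226.0


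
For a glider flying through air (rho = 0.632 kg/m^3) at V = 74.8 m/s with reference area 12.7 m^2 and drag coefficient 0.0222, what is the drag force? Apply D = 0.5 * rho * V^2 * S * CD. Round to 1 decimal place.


Step 1: Dynamic pressure q = 0.5 * 0.632 * 74.8^2 = 1768.0326 Pa
Step 2: Drag D = q * S * CD = 1768.0326 * 12.7 * 0.0222
Step 3: D = 498.5 N

498.5


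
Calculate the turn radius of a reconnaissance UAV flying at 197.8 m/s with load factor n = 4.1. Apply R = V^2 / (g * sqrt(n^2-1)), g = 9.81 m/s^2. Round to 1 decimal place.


Step 1: V^2 = 197.8^2 = 39124.84
Step 2: n^2 - 1 = 4.1^2 - 1 = 15.81
Step 3: sqrt(15.81) = 3.976179
Step 4: R = 39124.84 / (9.81 * 3.976179) = 1003.0 m

1003.0


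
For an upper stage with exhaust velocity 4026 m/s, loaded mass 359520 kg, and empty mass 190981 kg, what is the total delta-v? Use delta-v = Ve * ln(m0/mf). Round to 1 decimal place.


Step 1: Mass ratio m0/mf = 359520 / 190981 = 1.882491
Step 2: ln(1.882491) = 0.632596
Step 3: delta-v = 4026 * 0.632596 = 2546.8 m/s

2546.8


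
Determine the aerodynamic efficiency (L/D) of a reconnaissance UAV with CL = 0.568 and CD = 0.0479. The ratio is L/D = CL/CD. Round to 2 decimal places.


Step 1: L/D = CL / CD = 0.568 / 0.0479
Step 2: L/D = 11.86

11.86


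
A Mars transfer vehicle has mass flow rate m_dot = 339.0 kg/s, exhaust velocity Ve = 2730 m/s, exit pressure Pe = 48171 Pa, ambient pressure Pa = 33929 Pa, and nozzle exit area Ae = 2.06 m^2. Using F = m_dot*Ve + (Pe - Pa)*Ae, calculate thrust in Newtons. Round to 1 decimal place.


Step 1: Momentum thrust = m_dot * Ve = 339.0 * 2730 = 925470.0 N
Step 2: Pressure thrust = (Pe - Pa) * Ae = (48171 - 33929) * 2.06 = 29338.52 N
Step 3: Total thrust F = 925470.0 + 29338.52 = 954808.5 N

954808.5


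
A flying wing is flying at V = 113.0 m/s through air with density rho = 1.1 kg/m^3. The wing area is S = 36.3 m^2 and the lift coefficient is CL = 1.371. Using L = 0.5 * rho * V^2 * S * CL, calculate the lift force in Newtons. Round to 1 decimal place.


Step 1: Calculate dynamic pressure q = 0.5 * 1.1 * 113.0^2 = 0.5 * 1.1 * 12769.0 = 7022.95 Pa
Step 2: Multiply by wing area and lift coefficient: L = 7022.95 * 36.3 * 1.371
Step 3: L = 254933.085 * 1.371 = 349513.3 N

349513.3


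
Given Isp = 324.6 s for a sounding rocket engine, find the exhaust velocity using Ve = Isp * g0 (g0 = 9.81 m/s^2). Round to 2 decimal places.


Step 1: Ve = Isp * g0 = 324.6 * 9.81
Step 2: Ve = 3184.33 m/s

3184.33


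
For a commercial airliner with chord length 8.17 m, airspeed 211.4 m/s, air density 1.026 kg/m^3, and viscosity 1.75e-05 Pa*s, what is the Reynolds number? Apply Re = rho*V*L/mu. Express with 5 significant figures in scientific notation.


Step 1: Numerator = rho * V * L = 1.026 * 211.4 * 8.17 = 1772.043588
Step 2: Re = 1772.043588 / 1.75e-05
Step 3: Re = 1.0126e+08

1.0126e+08


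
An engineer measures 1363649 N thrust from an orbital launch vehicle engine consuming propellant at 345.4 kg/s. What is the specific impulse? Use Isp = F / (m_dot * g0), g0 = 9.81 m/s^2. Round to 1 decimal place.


Step 1: m_dot * g0 = 345.4 * 9.81 = 3388.37
Step 2: Isp = 1363649 / 3388.37 = 402.4 s

402.4


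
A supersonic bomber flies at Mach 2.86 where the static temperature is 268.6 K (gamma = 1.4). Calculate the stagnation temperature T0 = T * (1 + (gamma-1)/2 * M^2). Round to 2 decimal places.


Step 1: (gamma-1)/2 = 0.2
Step 2: M^2 = 8.1796
Step 3: 1 + 0.2 * 8.1796 = 2.63592
Step 4: T0 = 268.6 * 2.63592 = 708.01 K

708.01


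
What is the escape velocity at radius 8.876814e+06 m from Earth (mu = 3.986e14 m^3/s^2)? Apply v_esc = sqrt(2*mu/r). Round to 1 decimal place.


Step 1: 2*mu/r = 2 * 3.986e14 / 8.876814e+06 = 89806996.0686
Step 2: v_esc = sqrt(89806996.0686) = 9476.7 m/s

9476.7


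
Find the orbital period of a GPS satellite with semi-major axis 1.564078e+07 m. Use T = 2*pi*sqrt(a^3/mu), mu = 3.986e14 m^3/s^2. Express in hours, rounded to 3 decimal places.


Step 1: a^3 / mu = 3.826267e+21 / 3.986e14 = 9.599264e+06
Step 2: sqrt(9.599264e+06) = 3098.2679 s
Step 3: T = 2*pi * 3098.2679 = 19466.99 s
Step 4: T in hours = 19466.99 / 3600 = 5.407 hours

5.407


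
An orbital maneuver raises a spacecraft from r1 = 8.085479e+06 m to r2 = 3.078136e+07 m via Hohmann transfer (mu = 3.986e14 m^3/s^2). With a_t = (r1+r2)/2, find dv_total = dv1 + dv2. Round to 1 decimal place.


Step 1: Transfer semi-major axis a_t = (8.085479e+06 + 3.078136e+07) / 2 = 1.943342e+07 m
Step 2: v1 (circular at r1) = sqrt(mu/r1) = 7021.27 m/s
Step 3: v_t1 = sqrt(mu*(2/r1 - 1/a_t)) = 8836.6 m/s
Step 4: dv1 = |8836.6 - 7021.27| = 1815.33 m/s
Step 5: v2 (circular at r2) = 3598.53 m/s, v_t2 = 2321.15 m/s
Step 6: dv2 = |3598.53 - 2321.15| = 1277.38 m/s
Step 7: Total delta-v = 1815.33 + 1277.38 = 3092.7 m/s

3092.7


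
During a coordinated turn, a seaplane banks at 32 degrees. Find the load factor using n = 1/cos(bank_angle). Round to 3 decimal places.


Step 1: Convert 32 degrees to radians = 0.558505
Step 2: cos(32 deg) = 0.848048
Step 3: n = 1 / 0.848048 = 1.179

1.179


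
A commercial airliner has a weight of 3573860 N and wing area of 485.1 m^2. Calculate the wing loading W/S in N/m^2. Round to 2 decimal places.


Step 1: Wing loading = W / S = 3573860 / 485.1
Step 2: Wing loading = 7367.26 N/m^2

7367.26


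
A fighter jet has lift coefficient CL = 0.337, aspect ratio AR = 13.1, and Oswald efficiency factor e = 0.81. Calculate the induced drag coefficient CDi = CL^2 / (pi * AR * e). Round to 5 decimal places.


Step 1: CL^2 = 0.337^2 = 0.113569
Step 2: pi * AR * e = 3.14159 * 13.1 * 0.81 = 33.33544
Step 3: CDi = 0.113569 / 33.33544 = 0.00341

0.00341


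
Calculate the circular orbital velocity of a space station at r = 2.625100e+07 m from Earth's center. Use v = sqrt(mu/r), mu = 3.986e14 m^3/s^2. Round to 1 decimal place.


Step 1: mu / r = 3.986e14 / 2.625100e+07 = 15184183.4597
Step 2: v = sqrt(15184183.4597) = 3896.7 m/s

3896.7


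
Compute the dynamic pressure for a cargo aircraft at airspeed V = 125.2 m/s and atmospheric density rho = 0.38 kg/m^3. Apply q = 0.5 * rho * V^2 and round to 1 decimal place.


Step 1: V^2 = 125.2^2 = 15675.04
Step 2: q = 0.5 * 0.38 * 15675.04
Step 3: q = 2978.3 Pa

2978.3


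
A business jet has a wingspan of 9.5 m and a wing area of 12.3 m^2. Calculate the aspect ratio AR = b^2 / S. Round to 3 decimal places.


Step 1: b^2 = 9.5^2 = 90.25
Step 2: AR = 90.25 / 12.3 = 7.337

7.337


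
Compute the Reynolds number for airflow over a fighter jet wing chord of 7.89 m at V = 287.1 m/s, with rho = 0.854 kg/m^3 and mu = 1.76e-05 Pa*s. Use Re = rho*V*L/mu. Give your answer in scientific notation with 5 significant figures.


Step 1: Numerator = rho * V * L = 0.854 * 287.1 * 7.89 = 1934.497026
Step 2: Re = 1934.497026 / 1.76e-05
Step 3: Re = 1.0991e+08

1.0991e+08


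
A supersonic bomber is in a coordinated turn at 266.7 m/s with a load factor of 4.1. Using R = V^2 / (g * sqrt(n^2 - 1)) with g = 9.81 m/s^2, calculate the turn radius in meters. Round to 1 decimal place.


Step 1: V^2 = 266.7^2 = 71128.89
Step 2: n^2 - 1 = 4.1^2 - 1 = 15.81
Step 3: sqrt(15.81) = 3.976179
Step 4: R = 71128.89 / (9.81 * 3.976179) = 1823.5 m

1823.5


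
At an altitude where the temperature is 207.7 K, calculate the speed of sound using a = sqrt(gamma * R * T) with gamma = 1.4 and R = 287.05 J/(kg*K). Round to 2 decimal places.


Step 1: gamma * R * T = 1.4 * 287.05 * 207.7 = 83468.399
Step 2: a = sqrt(83468.399) = 288.91 m/s

288.91


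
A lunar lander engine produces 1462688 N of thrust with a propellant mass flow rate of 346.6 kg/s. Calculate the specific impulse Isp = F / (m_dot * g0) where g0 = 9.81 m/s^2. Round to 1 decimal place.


Step 1: m_dot * g0 = 346.6 * 9.81 = 3400.15
Step 2: Isp = 1462688 / 3400.15 = 430.2 s

430.2


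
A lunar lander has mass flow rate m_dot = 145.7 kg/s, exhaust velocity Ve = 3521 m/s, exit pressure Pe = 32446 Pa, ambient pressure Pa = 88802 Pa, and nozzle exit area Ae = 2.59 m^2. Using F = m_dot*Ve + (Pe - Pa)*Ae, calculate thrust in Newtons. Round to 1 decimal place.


Step 1: Momentum thrust = m_dot * Ve = 145.7 * 3521 = 513009.7 N
Step 2: Pressure thrust = (Pe - Pa) * Ae = (32446 - 88802) * 2.59 = -145962.04 N
Step 3: Total thrust F = 513009.7 + -145962.04 = 367047.7 N

367047.7


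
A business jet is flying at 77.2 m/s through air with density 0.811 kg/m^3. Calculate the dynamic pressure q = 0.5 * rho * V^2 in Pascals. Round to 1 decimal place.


Step 1: V^2 = 77.2^2 = 5959.84
Step 2: q = 0.5 * 0.811 * 5959.84
Step 3: q = 2416.7 Pa

2416.7


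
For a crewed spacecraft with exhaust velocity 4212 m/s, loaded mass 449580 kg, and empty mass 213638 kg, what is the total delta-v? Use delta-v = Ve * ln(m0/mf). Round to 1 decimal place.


Step 1: Mass ratio m0/mf = 449580 / 213638 = 2.104401
Step 2: ln(2.104401) = 0.744031
Step 3: delta-v = 4212 * 0.744031 = 3133.9 m/s

3133.9


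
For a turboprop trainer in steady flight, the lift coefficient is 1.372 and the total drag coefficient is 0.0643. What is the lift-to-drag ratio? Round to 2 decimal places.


Step 1: L/D = CL / CD = 1.372 / 0.0643
Step 2: L/D = 21.34

21.34


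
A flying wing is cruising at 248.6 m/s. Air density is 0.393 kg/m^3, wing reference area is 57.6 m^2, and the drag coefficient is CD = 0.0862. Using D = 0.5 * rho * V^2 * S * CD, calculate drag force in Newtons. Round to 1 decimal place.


Step 1: Dynamic pressure q = 0.5 * 0.393 * 248.6^2 = 12144.0851 Pa
Step 2: Drag D = q * S * CD = 12144.0851 * 57.6 * 0.0862
Step 3: D = 60296.8 N

60296.8


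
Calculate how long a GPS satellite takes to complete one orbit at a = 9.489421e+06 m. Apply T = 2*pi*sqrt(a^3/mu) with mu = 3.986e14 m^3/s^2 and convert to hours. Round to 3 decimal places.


Step 1: a^3 / mu = 8.545139e+20 / 3.986e14 = 2.143788e+06
Step 2: sqrt(2.143788e+06) = 1464.168 s
Step 3: T = 2*pi * 1464.168 = 9199.64 s
Step 4: T in hours = 9199.64 / 3600 = 2.555 hours

2.555


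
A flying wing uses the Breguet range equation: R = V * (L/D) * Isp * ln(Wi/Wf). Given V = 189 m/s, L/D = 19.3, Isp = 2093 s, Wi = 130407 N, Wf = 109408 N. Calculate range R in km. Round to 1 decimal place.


Step 1: Coefficient = V * (L/D) * Isp = 189 * 19.3 * 2093 = 7634636.1 m
Step 2: Wi/Wf = 130407 / 109408 = 1.191933
Step 3: ln(1.191933) = 0.175576
Step 4: R = 7634636.1 * 0.175576 = 1340461.3 m = 1340.5 km

1340.5


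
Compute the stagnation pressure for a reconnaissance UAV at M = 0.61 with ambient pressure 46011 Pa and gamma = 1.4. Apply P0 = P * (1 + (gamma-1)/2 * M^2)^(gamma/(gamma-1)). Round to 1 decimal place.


Step 1: (gamma-1)/2 * M^2 = 0.2 * 0.3721 = 0.07442
Step 2: 1 + 0.07442 = 1.07442
Step 3: Exponent gamma/(gamma-1) = 3.5
Step 4: P0 = 46011 * 1.07442^3.5 = 59152.2 Pa

59152.2


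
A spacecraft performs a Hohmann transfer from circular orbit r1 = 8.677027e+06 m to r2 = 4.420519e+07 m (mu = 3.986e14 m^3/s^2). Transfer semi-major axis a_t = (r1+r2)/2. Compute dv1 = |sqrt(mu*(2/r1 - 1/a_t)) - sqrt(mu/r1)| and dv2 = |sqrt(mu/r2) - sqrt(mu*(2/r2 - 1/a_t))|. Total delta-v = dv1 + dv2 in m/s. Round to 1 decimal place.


Step 1: Transfer semi-major axis a_t = (8.677027e+06 + 4.420519e+07) / 2 = 2.644111e+07 m
Step 2: v1 (circular at r1) = sqrt(mu/r1) = 6777.71 m/s
Step 3: v_t1 = sqrt(mu*(2/r1 - 1/a_t)) = 8763.55 m/s
Step 4: dv1 = |8763.55 - 6777.71| = 1985.84 m/s
Step 5: v2 (circular at r2) = 3002.84 m/s, v_t2 = 1720.19 m/s
Step 6: dv2 = |3002.84 - 1720.19| = 1282.64 m/s
Step 7: Total delta-v = 1985.84 + 1282.64 = 3268.5 m/s

3268.5


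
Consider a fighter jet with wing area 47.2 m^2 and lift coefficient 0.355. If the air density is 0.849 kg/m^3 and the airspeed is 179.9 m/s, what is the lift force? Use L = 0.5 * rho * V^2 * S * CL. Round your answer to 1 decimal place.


Step 1: Calculate dynamic pressure q = 0.5 * 0.849 * 179.9^2 = 0.5 * 0.849 * 32364.01 = 13738.5222 Pa
Step 2: Multiply by wing area and lift coefficient: L = 13738.5222 * 47.2 * 0.355
Step 3: L = 648458.25 * 0.355 = 230202.7 N

230202.7


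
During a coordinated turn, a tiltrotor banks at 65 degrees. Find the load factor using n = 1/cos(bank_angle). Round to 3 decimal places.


Step 1: Convert 65 degrees to radians = 1.134464
Step 2: cos(65 deg) = 0.422618
Step 3: n = 1 / 0.422618 = 2.366

2.366


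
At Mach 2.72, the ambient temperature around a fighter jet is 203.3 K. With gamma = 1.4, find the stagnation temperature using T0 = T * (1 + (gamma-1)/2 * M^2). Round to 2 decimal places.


Step 1: (gamma-1)/2 = 0.2
Step 2: M^2 = 7.3984
Step 3: 1 + 0.2 * 7.3984 = 2.47968
Step 4: T0 = 203.3 * 2.47968 = 504.12 K

504.12


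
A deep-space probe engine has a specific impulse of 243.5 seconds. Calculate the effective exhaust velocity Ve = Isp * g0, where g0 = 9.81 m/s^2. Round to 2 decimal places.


Step 1: Ve = Isp * g0 = 243.5 * 9.81
Step 2: Ve = 2388.74 m/s

2388.74


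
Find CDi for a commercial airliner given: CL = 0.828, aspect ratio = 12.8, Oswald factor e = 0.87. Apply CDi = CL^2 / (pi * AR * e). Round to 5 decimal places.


Step 1: CL^2 = 0.828^2 = 0.685584
Step 2: pi * AR * e = 3.14159 * 12.8 * 0.87 = 34.984776
Step 3: CDi = 0.685584 / 34.984776 = 0.01960

0.01960


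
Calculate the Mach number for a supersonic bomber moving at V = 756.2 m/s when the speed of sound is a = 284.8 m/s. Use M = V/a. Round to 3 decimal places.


Step 1: M = V / a = 756.2 / 284.8
Step 2: M = 2.655

2.655


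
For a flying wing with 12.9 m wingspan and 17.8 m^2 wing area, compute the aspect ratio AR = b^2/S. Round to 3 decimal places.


Step 1: b^2 = 12.9^2 = 166.41
Step 2: AR = 166.41 / 17.8 = 9.349

9.349


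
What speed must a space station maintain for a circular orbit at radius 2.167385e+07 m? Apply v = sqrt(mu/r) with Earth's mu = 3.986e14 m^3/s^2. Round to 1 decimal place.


Step 1: mu / r = 3.986e14 / 2.167385e+07 = 18390825.8108
Step 2: v = sqrt(18390825.8108) = 4288.5 m/s

4288.5


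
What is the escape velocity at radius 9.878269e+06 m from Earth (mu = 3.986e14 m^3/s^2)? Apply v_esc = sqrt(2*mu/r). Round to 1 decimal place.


Step 1: 2*mu/r = 2 * 3.986e14 / 9.878269e+06 = 80702398.3655
Step 2: v_esc = sqrt(80702398.3655) = 8983.5 m/s

8983.5


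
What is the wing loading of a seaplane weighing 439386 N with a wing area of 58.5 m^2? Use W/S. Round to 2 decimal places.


Step 1: Wing loading = W / S = 439386 / 58.5
Step 2: Wing loading = 7510.87 N/m^2

7510.87


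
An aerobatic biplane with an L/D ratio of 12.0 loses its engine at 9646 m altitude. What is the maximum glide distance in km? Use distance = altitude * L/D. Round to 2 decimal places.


Step 1: Glide distance = altitude * L/D = 9646 * 12.0 = 115752.0 m
Step 2: Convert to km: 115752.0 / 1000 = 115.75 km

115.75


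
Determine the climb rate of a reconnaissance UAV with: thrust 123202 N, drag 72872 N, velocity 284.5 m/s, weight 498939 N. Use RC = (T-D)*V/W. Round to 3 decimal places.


Step 1: Excess thrust = T - D = 123202 - 72872 = 50330 N
Step 2: Excess power = 50330 * 284.5 = 14318885.0 W
Step 3: RC = 14318885.0 / 498939 = 28.699 m/s

28.699


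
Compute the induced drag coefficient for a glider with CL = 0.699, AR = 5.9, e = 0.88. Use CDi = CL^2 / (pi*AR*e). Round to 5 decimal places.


Step 1: CL^2 = 0.699^2 = 0.488601
Step 2: pi * AR * e = 3.14159 * 5.9 * 0.88 = 16.311149
Step 3: CDi = 0.488601 / 16.311149 = 0.02996

0.02996


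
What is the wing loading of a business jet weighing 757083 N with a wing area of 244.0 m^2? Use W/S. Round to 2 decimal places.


Step 1: Wing loading = W / S = 757083 / 244.0
Step 2: Wing loading = 3102.80 N/m^2

3102.80


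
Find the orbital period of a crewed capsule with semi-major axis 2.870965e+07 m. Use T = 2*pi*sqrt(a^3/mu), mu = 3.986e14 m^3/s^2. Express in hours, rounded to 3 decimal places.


Step 1: a^3 / mu = 2.366376e+22 / 3.986e14 = 5.936718e+07
Step 2: sqrt(5.936718e+07) = 7705.0099 s
Step 3: T = 2*pi * 7705.0099 = 48412.0 s
Step 4: T in hours = 48412.0 / 3600 = 13.448 hours

13.448


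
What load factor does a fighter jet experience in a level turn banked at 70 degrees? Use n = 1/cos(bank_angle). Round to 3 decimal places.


Step 1: Convert 70 degrees to radians = 1.22173
Step 2: cos(70 deg) = 0.34202
Step 3: n = 1 / 0.34202 = 2.924

2.924


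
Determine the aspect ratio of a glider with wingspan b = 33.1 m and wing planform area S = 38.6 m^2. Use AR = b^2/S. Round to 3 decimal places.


Step 1: b^2 = 33.1^2 = 1095.61
Step 2: AR = 1095.61 / 38.6 = 28.384

28.384


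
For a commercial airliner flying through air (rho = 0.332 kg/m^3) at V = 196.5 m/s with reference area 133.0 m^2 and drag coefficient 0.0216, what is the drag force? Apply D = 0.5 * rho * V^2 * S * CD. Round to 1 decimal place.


Step 1: Dynamic pressure q = 0.5 * 0.332 * 196.5^2 = 6409.6335 Pa
Step 2: Drag D = q * S * CD = 6409.6335 * 133.0 * 0.0216
Step 3: D = 18413.6 N

18413.6


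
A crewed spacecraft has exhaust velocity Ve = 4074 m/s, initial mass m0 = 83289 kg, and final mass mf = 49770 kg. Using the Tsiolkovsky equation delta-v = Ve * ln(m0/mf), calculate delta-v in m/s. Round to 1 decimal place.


Step 1: Mass ratio m0/mf = 83289 / 49770 = 1.673478
Step 2: ln(1.673478) = 0.514904
Step 3: delta-v = 4074 * 0.514904 = 2097.7 m/s

2097.7


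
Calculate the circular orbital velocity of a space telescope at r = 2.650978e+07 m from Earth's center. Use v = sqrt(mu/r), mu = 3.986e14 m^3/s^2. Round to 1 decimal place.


Step 1: mu / r = 3.986e14 / 2.650978e+07 = 15035960.3135
Step 2: v = sqrt(15035960.3135) = 3877.6 m/s

3877.6


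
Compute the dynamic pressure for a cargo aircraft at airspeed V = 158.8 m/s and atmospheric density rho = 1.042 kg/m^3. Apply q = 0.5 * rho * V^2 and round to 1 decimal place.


Step 1: V^2 = 158.8^2 = 25217.44
Step 2: q = 0.5 * 1.042 * 25217.44
Step 3: q = 13138.3 Pa

13138.3


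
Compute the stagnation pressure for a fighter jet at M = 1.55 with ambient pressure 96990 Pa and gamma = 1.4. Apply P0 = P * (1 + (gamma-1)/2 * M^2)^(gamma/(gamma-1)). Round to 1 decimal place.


Step 1: (gamma-1)/2 * M^2 = 0.2 * 2.4025 = 0.4805
Step 2: 1 + 0.4805 = 1.4805
Step 3: Exponent gamma/(gamma-1) = 3.5
Step 4: P0 = 96990 * 1.4805^3.5 = 382962.6 Pa

382962.6


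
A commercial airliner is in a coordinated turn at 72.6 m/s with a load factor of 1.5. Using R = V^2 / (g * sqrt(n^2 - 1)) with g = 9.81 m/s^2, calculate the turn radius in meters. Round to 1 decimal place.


Step 1: V^2 = 72.6^2 = 5270.76
Step 2: n^2 - 1 = 1.5^2 - 1 = 1.25
Step 3: sqrt(1.25) = 1.118034
Step 4: R = 5270.76 / (9.81 * 1.118034) = 480.6 m

480.6


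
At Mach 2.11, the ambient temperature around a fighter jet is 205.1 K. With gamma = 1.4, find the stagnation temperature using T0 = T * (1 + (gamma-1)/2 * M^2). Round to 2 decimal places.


Step 1: (gamma-1)/2 = 0.2
Step 2: M^2 = 4.4521
Step 3: 1 + 0.2 * 4.4521 = 1.89042
Step 4: T0 = 205.1 * 1.89042 = 387.73 K

387.73


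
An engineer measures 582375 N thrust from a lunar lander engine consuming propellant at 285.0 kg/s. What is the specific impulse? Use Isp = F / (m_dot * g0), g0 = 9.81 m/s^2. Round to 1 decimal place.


Step 1: m_dot * g0 = 285.0 * 9.81 = 2795.85
Step 2: Isp = 582375 / 2795.85 = 208.3 s

208.3


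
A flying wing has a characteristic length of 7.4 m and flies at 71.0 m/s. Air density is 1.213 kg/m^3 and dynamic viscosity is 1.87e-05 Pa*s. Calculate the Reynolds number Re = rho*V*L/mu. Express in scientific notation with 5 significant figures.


Step 1: Numerator = rho * V * L = 1.213 * 71.0 * 7.4 = 637.3102
Step 2: Re = 637.3102 / 1.87e-05
Step 3: Re = 3.4081e+07

3.4081e+07


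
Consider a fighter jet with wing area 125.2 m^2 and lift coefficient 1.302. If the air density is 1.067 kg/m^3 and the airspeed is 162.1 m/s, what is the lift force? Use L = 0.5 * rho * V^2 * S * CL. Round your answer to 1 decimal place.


Step 1: Calculate dynamic pressure q = 0.5 * 1.067 * 162.1^2 = 0.5 * 1.067 * 26276.41 = 14018.4647 Pa
Step 2: Multiply by wing area and lift coefficient: L = 14018.4647 * 125.2 * 1.302
Step 3: L = 1755111.7848 * 1.302 = 2285155.5 N

2285155.5


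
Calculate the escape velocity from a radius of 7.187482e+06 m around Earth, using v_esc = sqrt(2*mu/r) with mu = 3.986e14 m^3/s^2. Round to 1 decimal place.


Step 1: 2*mu/r = 2 * 3.986e14 / 7.187482e+06 = 110915060.3786
Step 2: v_esc = sqrt(110915060.3786) = 10531.6 m/s

10531.6


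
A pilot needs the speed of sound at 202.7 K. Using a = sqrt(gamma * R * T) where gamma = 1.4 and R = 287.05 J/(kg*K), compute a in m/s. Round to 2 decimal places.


Step 1: gamma * R * T = 1.4 * 287.05 * 202.7 = 81459.049
Step 2: a = sqrt(81459.049) = 285.41 m/s

285.41


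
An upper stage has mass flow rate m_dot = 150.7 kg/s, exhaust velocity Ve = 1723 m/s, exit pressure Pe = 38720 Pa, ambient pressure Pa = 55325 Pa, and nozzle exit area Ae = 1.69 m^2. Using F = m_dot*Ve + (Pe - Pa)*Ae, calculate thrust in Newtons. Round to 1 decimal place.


Step 1: Momentum thrust = m_dot * Ve = 150.7 * 1723 = 259656.1 N
Step 2: Pressure thrust = (Pe - Pa) * Ae = (38720 - 55325) * 1.69 = -28062.45 N
Step 3: Total thrust F = 259656.1 + -28062.45 = 231593.7 N

231593.7


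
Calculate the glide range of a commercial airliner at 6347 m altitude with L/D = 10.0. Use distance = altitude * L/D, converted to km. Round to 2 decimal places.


Step 1: Glide distance = altitude * L/D = 6347 * 10.0 = 63470.0 m
Step 2: Convert to km: 63470.0 / 1000 = 63.47 km

63.47


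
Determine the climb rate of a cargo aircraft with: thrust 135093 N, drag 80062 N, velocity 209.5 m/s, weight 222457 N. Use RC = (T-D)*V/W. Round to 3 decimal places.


Step 1: Excess thrust = T - D = 135093 - 80062 = 55031 N
Step 2: Excess power = 55031 * 209.5 = 11528994.5 W
Step 3: RC = 11528994.5 / 222457 = 51.826 m/s

51.826


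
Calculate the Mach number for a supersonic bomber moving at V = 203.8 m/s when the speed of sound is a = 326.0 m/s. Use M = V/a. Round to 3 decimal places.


Step 1: M = V / a = 203.8 / 326.0
Step 2: M = 0.625

0.625


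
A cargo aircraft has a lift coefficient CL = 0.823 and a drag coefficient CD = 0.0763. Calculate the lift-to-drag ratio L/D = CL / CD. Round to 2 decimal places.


Step 1: L/D = CL / CD = 0.823 / 0.0763
Step 2: L/D = 10.79

10.79


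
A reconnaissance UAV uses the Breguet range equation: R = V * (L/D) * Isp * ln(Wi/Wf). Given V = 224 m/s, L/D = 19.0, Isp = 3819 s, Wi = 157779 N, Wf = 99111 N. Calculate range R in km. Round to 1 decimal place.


Step 1: Coefficient = V * (L/D) * Isp = 224 * 19.0 * 3819 = 16253664.0 m
Step 2: Wi/Wf = 157779 / 99111 = 1.591942
Step 3: ln(1.591942) = 0.464955
Step 4: R = 16253664.0 * 0.464955 = 7557220.5 m = 7557.2 km

7557.2


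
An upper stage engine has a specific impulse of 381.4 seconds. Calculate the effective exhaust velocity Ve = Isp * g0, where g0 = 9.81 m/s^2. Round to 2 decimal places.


Step 1: Ve = Isp * g0 = 381.4 * 9.81
Step 2: Ve = 3741.53 m/s

3741.53


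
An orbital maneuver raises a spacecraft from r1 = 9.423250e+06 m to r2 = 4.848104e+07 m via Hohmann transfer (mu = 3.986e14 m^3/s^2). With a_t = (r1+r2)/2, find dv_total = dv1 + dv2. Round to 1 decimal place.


Step 1: Transfer semi-major axis a_t = (9.423250e+06 + 4.848104e+07) / 2 = 2.895214e+07 m
Step 2: v1 (circular at r1) = sqrt(mu/r1) = 6503.82 m/s
Step 3: v_t1 = sqrt(mu*(2/r1 - 1/a_t)) = 8416.16 m/s
Step 4: dv1 = |8416.16 - 6503.82| = 1912.34 m/s
Step 5: v2 (circular at r2) = 2867.36 m/s, v_t2 = 1635.85 m/s
Step 6: dv2 = |2867.36 - 1635.85| = 1231.52 m/s
Step 7: Total delta-v = 1912.34 + 1231.52 = 3143.9 m/s

3143.9


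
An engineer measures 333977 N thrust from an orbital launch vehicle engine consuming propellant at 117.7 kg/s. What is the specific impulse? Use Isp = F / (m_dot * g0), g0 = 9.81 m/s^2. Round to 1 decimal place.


Step 1: m_dot * g0 = 117.7 * 9.81 = 1154.64
Step 2: Isp = 333977 / 1154.64 = 289.2 s

289.2


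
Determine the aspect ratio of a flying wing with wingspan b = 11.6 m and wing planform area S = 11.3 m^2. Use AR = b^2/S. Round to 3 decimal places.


Step 1: b^2 = 11.6^2 = 134.56
Step 2: AR = 134.56 / 11.3 = 11.908

11.908


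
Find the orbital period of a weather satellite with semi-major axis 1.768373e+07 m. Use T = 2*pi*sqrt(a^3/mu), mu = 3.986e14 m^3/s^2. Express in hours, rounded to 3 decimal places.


Step 1: a^3 / mu = 5.529955e+21 / 3.986e14 = 1.387345e+07
Step 2: sqrt(1.387345e+07) = 3724.7074 s
Step 3: T = 2*pi * 3724.7074 = 23403.03 s
Step 4: T in hours = 23403.03 / 3600 = 6.501 hours

6.501


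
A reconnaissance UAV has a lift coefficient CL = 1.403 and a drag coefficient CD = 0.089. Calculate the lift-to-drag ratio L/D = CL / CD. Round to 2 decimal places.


Step 1: L/D = CL / CD = 1.403 / 0.089
Step 2: L/D = 15.76

15.76
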